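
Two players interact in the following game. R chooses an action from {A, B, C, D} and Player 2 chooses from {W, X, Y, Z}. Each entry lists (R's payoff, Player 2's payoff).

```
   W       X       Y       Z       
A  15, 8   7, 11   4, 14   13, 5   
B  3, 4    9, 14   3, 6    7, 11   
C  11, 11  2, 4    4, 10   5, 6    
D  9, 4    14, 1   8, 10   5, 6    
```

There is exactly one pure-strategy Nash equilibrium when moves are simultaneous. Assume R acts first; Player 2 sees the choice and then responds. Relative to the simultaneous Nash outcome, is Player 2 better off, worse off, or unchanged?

Backward induction with R moving first.
- A: Player 2 compares 8, 11, 14, 5 and picks Y; R would get 4.
- B: Player 2 compares 4, 14, 6, 11 and picks X; R would get 9.
- C: Player 2 compares 11, 4, 10, 6 and picks W; R would get 11.
- D: Player 2 compares 4, 1, 10, 6 and picks Y; R would get 8.
Maximizing over 4, 9, 11, 8, R chooses C. Subgame-perfect outcome: (C, W) with payoffs (11, 11).
For the simultaneous game, intersect best replies.
R's best replies: W→A; X→D; Y→D; Z→A.
Player 2's best replies: A→Y; B→X; C→W; D→Y.
The unique mutual best reply is (D, Y), giving (8, 10).
Player 2 earns 11 sequentially versus 10 at the Nash outcome: better off.

better off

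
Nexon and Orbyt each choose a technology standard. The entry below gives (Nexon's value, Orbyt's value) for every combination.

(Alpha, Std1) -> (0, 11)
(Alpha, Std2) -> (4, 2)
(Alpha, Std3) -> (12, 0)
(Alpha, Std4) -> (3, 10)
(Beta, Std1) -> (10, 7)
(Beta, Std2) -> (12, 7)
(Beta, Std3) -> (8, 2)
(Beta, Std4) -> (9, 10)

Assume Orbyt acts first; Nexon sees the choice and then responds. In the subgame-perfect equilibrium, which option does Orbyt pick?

Std4

Solve by backward induction (Orbyt leads).
- Std1: Nexon compares 0, 10 and picks Beta; Orbyt would get 7.
- Std2: Nexon compares 4, 12 and picks Beta; Orbyt would get 7.
- Std3: Nexon compares 12, 8 and picks Alpha; Orbyt would get 0.
- Std4: Nexon compares 3, 9 and picks Beta; Orbyt would get 10.
Among 7, 7, 0, 10, the best is 10 at Std4. Subgame-perfect outcome: (Beta, Std4) with payoffs (9, 10).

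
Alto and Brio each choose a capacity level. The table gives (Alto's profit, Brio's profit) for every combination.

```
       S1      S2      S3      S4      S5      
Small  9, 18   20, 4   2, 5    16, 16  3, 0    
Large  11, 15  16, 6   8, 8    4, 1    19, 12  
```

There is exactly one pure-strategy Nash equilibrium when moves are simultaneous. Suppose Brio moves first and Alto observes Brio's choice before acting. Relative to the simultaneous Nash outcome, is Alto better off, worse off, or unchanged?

better off

Work backward from Alto's decision.
- S1: BR = Large, leader payoff 15.
- S2: BR = Small, leader payoff 4.
- S3: BR = Large, leader payoff 8.
- S4: BR = Small, leader payoff 16.
- S5: BR = Large, leader payoff 12.
Maximizing over 15, 4, 8, 16, 12, Brio chooses S4. Subgame-perfect outcome: (Small, S4) with payoffs (16, 16).
Under simultaneous play:
Alto's best replies: S1→Large; S2→Small; S3→Large; S4→Small; S5→Large.
Brio's best replies: Small→S1; Large→S1.
The unique mutual best reply is (Large, S1), giving (11, 15).
Alto earns 16 sequentially versus 11 at the Nash outcome: better off.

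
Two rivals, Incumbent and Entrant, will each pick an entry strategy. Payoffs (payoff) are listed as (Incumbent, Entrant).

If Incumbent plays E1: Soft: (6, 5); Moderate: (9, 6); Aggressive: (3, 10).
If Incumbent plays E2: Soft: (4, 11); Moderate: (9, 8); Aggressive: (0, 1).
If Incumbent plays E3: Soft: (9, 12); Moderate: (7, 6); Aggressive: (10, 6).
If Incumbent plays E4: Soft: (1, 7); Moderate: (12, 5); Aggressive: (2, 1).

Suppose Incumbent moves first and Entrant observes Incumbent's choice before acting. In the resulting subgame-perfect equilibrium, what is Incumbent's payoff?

9

Solve by backward induction (Incumbent leads).
- E1: BR = Aggressive, leader payoff 3.
- E2: BR = Soft, leader payoff 4.
- E3: BR = Soft, leader payoff 9.
- E4: BR = Soft, leader payoff 1.
Among 3, 4, 9, 1, the best is 9 at E3. Subgame-perfect outcome: (E3, Soft) with payoffs (9, 12).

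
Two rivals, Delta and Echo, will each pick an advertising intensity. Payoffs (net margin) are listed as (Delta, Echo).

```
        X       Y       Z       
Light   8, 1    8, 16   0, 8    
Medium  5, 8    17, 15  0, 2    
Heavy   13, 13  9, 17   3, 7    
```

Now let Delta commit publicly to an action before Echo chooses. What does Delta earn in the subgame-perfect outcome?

17

Echo best-responds to each possible Delta move:
- Light: Echo compares 1, 16, 8 and picks Y; Delta would get 8.
- Medium: Echo compares 8, 15, 2 and picks Y; Delta would get 17.
- Heavy: Echo compares 13, 17, 7 and picks Y; Delta would get 9.
Maximizing over 8, 17, 9, Delta chooses Medium. Subgame-perfect outcome: (Medium, Y) with payoffs (17, 15).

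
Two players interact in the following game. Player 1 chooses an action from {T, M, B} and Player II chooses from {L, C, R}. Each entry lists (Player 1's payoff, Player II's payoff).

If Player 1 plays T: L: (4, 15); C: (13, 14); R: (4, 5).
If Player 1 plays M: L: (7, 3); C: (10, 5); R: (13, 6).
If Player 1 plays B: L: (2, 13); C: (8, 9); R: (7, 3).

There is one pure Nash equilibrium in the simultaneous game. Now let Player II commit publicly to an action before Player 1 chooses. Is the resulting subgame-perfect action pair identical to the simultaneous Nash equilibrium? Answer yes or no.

no

Work backward from Player 1's decision.
- L: BR = M, leader payoff 3.
- C: BR = T, leader payoff 14.
- R: BR = M, leader payoff 6.
Player II's induced payoffs are 3, 14, 6, so Player II commits to C. Subgame-perfect outcome: (T, C) with payoffs (13, 14).
Under simultaneous play:
Player 1's best replies: L→M; C→T; R→M.
Player II's best replies: T→L; M→R; B→L.
The unique mutual best reply is (M, R), giving (13, 6).
Sequential outcome (T, C) differs from the Nash profile (M, R).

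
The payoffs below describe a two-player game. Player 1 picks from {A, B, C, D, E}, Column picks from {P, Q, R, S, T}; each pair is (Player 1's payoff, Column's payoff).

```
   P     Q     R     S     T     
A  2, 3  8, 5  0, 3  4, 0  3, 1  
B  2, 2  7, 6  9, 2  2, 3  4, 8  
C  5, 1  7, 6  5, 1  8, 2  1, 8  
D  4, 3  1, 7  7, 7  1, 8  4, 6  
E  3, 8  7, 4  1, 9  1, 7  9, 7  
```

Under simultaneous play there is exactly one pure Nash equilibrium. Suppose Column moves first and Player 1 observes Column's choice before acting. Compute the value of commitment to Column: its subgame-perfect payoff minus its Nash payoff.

2

Player 1 best-responds to each possible Column move:
- P: BR = C, leader payoff 1.
- Q: BR = A, leader payoff 5.
- R: BR = B, leader payoff 2.
- S: BR = C, leader payoff 2.
- T: BR = E, leader payoff 7.
Among 1, 5, 2, 2, 7, the best is 7 at T. Subgame-perfect outcome: (E, T) with payoffs (9, 7).
For the simultaneous game, intersect best replies.
Player 1's best replies: P→C; Q→A; R→B; S→C; T→E.
Column's best replies: A→Q; B→T; C→T; D→S; E→R.
Only (A, Q) has each player best-responding; Nash payoffs (8, 5).
Column's commitment gain: 7 − 5 = 2.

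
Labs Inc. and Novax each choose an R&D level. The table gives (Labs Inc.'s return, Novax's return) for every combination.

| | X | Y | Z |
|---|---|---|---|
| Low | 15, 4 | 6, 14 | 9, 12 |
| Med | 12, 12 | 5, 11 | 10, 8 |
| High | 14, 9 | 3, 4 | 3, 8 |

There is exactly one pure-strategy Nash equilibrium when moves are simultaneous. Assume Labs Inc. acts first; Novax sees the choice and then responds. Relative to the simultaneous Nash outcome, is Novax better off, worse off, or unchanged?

Solve by backward induction (Labs Inc. leads).
- Low: Novax compares 4, 14, 12 and picks Y; Labs Inc. would get 6.
- Med: Novax compares 12, 11, 8 and picks X; Labs Inc. would get 12.
- High: Novax compares 9, 4, 8 and picks X; Labs Inc. would get 14.
Maximizing over 6, 12, 14, Labs Inc. chooses High. Subgame-perfect outcome: (High, X) with payoffs (14, 9).
Under simultaneous play:
Labs Inc.'s best replies: X→Low; Y→Low; Z→Med.
Novax's best replies: Low→Y; Med→X; High→X.
The unique mutual best reply is (Low, Y), giving (6, 14).
Novax earns 9 sequentially versus 14 at the Nash outcome: worse off.

worse off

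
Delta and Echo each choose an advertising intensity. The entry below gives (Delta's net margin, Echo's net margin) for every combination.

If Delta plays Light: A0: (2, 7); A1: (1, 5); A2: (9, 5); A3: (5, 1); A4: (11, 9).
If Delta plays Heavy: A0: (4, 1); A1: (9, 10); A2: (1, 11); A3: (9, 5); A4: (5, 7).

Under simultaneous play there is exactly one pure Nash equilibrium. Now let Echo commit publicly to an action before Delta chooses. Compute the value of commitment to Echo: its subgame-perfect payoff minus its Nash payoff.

1

Solve by backward induction (Echo leads).
- A0: BR = Heavy, leader payoff 1.
- A1: BR = Heavy, leader payoff 10.
- A2: BR = Light, leader payoff 5.
- A3: BR = Heavy, leader payoff 5.
- A4: BR = Light, leader payoff 9.
Echo's induced payoffs are 1, 10, 5, 5, 9, so Echo commits to A1. Subgame-perfect outcome: (Heavy, A1) with payoffs (9, 10).
Now find the simultaneous Nash equilibrium.
Delta's best replies: A0→Heavy; A1→Heavy; A2→Light; A3→Heavy; A4→Light.
Echo's best replies: Light→A4; Heavy→A2.
Only (Light, A4) has each player best-responding; Nash payoffs (11, 9).
Echo's commitment gain: 10 − 9 = 1.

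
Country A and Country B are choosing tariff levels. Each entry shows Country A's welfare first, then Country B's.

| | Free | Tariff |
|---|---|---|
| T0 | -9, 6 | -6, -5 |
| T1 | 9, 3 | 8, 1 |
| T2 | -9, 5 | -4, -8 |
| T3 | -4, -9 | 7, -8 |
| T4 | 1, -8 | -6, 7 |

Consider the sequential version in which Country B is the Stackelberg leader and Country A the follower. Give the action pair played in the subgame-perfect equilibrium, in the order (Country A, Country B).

Work backward from Country A's decision.
- Free: Country A compares -9, 9, -9, -4, 1 and picks T1; Country B would get 3.
- Tariff: Country A compares -6, 8, -4, 7, -6 and picks T1; Country B would get 1.
Maximizing over 3, 1, Country B chooses Free. Subgame-perfect outcome: (T1, Free) with payoffs (9, 3).

(T1, Free)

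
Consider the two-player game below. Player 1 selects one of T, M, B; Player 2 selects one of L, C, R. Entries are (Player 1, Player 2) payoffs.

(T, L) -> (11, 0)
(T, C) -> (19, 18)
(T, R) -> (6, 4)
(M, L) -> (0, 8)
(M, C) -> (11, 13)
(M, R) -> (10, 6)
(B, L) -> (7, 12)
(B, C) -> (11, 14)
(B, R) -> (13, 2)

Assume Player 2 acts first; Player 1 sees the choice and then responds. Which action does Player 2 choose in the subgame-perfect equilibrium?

C

Solve by backward induction (Player 2 leads).
- L: BR = T, leader payoff 0.
- C: BR = T, leader payoff 18.
- R: BR = B, leader payoff 2.
Player 2's induced payoffs are 0, 18, 2, so Player 2 commits to C. Subgame-perfect outcome: (T, C) with payoffs (19, 18).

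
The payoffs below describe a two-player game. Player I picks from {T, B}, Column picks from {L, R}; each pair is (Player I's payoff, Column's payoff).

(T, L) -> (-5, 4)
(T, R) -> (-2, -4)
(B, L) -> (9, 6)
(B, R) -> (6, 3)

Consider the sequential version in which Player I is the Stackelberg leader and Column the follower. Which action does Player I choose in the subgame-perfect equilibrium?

Backward induction with Player I moving first.
- T: BR = L, leader payoff -5.
- B: BR = L, leader payoff 9.
Player I's induced payoffs are -5, 9, so Player I commits to B. Subgame-perfect outcome: (B, L) with payoffs (9, 6).

B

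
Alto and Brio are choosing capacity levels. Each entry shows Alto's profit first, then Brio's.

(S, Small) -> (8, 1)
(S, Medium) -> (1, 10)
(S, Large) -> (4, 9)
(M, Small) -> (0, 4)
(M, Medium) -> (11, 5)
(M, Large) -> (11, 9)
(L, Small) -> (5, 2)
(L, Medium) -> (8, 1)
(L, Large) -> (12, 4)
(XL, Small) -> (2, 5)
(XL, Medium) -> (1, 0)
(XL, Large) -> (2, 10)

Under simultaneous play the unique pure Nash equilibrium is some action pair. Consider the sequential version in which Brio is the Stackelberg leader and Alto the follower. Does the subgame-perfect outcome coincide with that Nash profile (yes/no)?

no

Backward induction with Brio moving first.
- Small → Alto plays S (best of 8, 0, 5, 2); Brio gets 1.
- Medium → Alto plays M (best of 1, 11, 8, 1); Brio gets 5.
- Large → Alto plays L (best of 4, 11, 12, 2); Brio gets 4.
Among 1, 5, 4, the best is 5 at Medium. Subgame-perfect outcome: (M, Medium) with payoffs (11, 5).
For the simultaneous game, intersect best replies.
Alto's best replies: Small→S; Medium→M; Large→L.
Brio's best replies: S→Medium; M→Large; L→Large; XL→Large.
The unique mutual best reply is (L, Large), giving (12, 4).
Sequential outcome (M, Medium) differs from the Nash profile (L, Large).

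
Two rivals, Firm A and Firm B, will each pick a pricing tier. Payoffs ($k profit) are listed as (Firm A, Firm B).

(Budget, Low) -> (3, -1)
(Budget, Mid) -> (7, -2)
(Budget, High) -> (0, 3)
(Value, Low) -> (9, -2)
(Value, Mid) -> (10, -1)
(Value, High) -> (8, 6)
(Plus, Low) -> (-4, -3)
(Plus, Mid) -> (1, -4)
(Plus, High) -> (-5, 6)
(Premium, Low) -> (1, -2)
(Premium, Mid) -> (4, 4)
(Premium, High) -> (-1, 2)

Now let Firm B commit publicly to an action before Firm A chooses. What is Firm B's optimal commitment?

Backward induction with Firm B moving first.
- Low: Firm A compares 3, 9, -4, 1 and picks Value; Firm B would get -2.
- Mid: Firm A compares 7, 10, 1, 4 and picks Value; Firm B would get -1.
- High: Firm A compares 0, 8, -5, -1 and picks Value; Firm B would get 6.
Among -2, -1, 6, the best is 6 at High. Subgame-perfect outcome: (Value, High) with payoffs (8, 6).

High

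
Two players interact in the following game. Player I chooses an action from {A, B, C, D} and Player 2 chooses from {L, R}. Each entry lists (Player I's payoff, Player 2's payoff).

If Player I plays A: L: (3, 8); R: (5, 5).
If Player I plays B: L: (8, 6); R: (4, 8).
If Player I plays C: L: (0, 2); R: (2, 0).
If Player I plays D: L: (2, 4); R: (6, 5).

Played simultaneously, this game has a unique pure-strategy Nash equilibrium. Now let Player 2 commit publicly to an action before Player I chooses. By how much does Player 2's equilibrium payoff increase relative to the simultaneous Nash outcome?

Solve by backward induction (Player 2 leads).
- L → Player I plays B (best of 3, 8, 0, 2); Player 2 gets 6.
- R → Player I plays D (best of 5, 4, 2, 6); Player 2 gets 5.
Player 2's induced payoffs are 6, 5, so Player 2 commits to L. Subgame-perfect outcome: (B, L) with payoffs (8, 6).
For the simultaneous game, intersect best replies.
Player I's best replies: L→B; R→D.
Player 2's best replies: A→L; B→R; C→L; D→R.
Only (D, R) has each player best-responding; Nash payoffs (6, 5).
Player 2's commitment gain: 6 − 5 = 1.

1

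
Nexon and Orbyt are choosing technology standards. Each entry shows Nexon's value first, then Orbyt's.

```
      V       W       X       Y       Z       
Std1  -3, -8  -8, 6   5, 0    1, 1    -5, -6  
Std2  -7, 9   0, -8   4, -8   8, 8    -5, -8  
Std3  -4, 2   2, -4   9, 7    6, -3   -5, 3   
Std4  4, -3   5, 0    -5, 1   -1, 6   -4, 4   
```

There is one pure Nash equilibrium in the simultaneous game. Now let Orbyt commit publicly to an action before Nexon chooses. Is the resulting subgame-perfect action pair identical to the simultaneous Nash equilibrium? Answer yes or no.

Solve by backward induction (Orbyt leads).
- V: Nexon compares -3, -7, -4, 4 and picks Std4; Orbyt would get -3.
- W: Nexon compares -8, 0, 2, 5 and picks Std4; Orbyt would get 0.
- X: Nexon compares 5, 4, 9, -5 and picks Std3; Orbyt would get 7.
- Y: Nexon compares 1, 8, 6, -1 and picks Std2; Orbyt would get 8.
- Z: Nexon compares -5, -5, -5, -4 and picks Std4; Orbyt would get 4.
Among -3, 0, 7, 8, 4, the best is 8 at Y. Subgame-perfect outcome: (Std2, Y) with payoffs (8, 8).
Under simultaneous play:
Nexon's best replies: V→Std4; W→Std4; X→Std3; Y→Std2; Z→Std4.
Orbyt's best replies: Std1→W; Std2→V; Std3→X; Std4→Y.
The unique mutual best reply is (Std3, X), giving (9, 7).
Sequential outcome (Std2, Y) differs from the Nash profile (Std3, X).

no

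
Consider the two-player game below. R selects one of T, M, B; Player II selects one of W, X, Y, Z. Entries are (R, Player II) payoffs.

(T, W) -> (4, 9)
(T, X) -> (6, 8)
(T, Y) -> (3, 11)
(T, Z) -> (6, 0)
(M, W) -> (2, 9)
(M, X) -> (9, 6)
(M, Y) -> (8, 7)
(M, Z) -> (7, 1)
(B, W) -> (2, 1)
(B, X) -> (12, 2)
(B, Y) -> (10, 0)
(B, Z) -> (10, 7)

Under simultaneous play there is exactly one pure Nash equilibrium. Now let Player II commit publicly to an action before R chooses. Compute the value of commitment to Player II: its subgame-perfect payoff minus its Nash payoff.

2

Backward induction with Player II moving first.
- W → R plays T (best of 4, 2, 2); Player II gets 9.
- X → R plays B (best of 6, 9, 12); Player II gets 2.
- Y → R plays B (best of 3, 8, 10); Player II gets 0.
- Z → R plays B (best of 6, 7, 10); Player II gets 7.
Maximizing over 9, 2, 0, 7, Player II chooses W. Subgame-perfect outcome: (T, W) with payoffs (4, 9).
Under simultaneous play:
R's best replies: W→T; X→B; Y→B; Z→B.
Player II's best replies: T→Y; M→W; B→Z.
The unique mutual best reply is (B, Z), giving (10, 7).
Player II's commitment gain: 9 − 7 = 2.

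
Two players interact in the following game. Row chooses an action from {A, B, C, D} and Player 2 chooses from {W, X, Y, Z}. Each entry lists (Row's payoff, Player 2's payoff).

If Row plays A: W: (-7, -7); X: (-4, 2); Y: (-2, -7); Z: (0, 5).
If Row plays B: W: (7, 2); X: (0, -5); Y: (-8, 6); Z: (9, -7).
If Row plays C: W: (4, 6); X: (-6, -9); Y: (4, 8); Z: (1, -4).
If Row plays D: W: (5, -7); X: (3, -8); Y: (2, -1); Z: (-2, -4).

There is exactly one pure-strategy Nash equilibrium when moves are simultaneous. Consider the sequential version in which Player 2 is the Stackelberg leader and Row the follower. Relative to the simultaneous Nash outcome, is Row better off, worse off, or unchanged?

unchanged

Row best-responds to each possible Player 2 move:
- W: Row compares -7, 7, 4, 5 and picks B; Player 2 would get 2.
- X: Row compares -4, 0, -6, 3 and picks D; Player 2 would get -8.
- Y: Row compares -2, -8, 4, 2 and picks C; Player 2 would get 8.
- Z: Row compares 0, 9, 1, -2 and picks B; Player 2 would get -7.
Player 2's induced payoffs are 2, -8, 8, -7, so Player 2 commits to Y. Subgame-perfect outcome: (C, Y) with payoffs (4, 8).
Under simultaneous play:
Row's best replies: W→B; X→D; Y→C; Z→B.
Player 2's best replies: A→Z; B→Y; C→Y; D→Y.
Only (C, Y) has each player best-responding; Nash payoffs (4, 8).
Row earns 4 sequentially versus 4 at the Nash outcome: unchanged.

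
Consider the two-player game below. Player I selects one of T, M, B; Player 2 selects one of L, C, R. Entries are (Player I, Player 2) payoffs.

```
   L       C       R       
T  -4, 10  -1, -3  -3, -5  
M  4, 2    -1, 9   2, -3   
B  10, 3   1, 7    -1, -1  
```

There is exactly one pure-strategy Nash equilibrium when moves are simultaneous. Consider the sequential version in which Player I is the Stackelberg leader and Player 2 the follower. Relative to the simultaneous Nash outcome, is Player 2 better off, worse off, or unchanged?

unchanged

Backward induction with Player I moving first.
- T: BR = L, leader payoff -4.
- M: BR = C, leader payoff -1.
- B: BR = C, leader payoff 1.
Player I's induced payoffs are -4, -1, 1, so Player I commits to B. Subgame-perfect outcome: (B, C) with payoffs (1, 7).
Now find the simultaneous Nash equilibrium.
Player I's best replies: L→B; C→B; R→M.
Player 2's best replies: T→L; M→C; B→C.
Only (B, C) has each player best-responding; Nash payoffs (1, 7).
Player 2 earns 7 sequentially versus 7 at the Nash outcome: unchanged.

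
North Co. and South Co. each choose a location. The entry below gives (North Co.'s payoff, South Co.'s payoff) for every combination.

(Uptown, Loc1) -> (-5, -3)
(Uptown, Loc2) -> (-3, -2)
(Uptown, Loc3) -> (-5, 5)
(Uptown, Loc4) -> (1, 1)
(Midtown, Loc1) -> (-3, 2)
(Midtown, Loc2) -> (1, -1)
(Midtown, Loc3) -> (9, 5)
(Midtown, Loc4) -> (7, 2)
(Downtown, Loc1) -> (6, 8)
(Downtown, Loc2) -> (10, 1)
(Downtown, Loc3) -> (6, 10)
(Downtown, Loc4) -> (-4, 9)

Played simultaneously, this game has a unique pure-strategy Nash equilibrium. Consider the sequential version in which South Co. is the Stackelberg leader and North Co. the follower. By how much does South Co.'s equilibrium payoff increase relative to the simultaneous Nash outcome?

Solve by backward induction (South Co. leads).
- Loc1 → North Co. plays Downtown (best of -5, -3, 6); South Co. gets 8.
- Loc2 → North Co. plays Downtown (best of -3, 1, 10); South Co. gets 1.
- Loc3 → North Co. plays Midtown (best of -5, 9, 6); South Co. gets 5.
- Loc4 → North Co. plays Midtown (best of 1, 7, -4); South Co. gets 2.
Maximizing over 8, 1, 5, 2, South Co. chooses Loc1. Subgame-perfect outcome: (Downtown, Loc1) with payoffs (6, 8).
For the simultaneous game, intersect best replies.
North Co.'s best replies: Loc1→Downtown; Loc2→Downtown; Loc3→Midtown; Loc4→Midtown.
South Co.'s best replies: Uptown→Loc3; Midtown→Loc3; Downtown→Loc3.
The unique mutual best reply is (Midtown, Loc3), giving (9, 5).
South Co.'s commitment gain: 8 − 5 = 3.

3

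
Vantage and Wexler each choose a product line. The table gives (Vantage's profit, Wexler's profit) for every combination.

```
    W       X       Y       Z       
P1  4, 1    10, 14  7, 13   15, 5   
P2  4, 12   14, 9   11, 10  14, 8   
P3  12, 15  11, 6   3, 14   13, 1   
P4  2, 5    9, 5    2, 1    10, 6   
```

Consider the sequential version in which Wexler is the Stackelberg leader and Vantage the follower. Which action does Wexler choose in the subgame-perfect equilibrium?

Solve by backward induction (Wexler leads).
- W: BR = P3, leader payoff 15.
- X: BR = P2, leader payoff 9.
- Y: BR = P2, leader payoff 10.
- Z: BR = P1, leader payoff 5.
Wexler's induced payoffs are 15, 9, 10, 5, so Wexler commits to W. Subgame-perfect outcome: (P3, W) with payoffs (12, 15).

W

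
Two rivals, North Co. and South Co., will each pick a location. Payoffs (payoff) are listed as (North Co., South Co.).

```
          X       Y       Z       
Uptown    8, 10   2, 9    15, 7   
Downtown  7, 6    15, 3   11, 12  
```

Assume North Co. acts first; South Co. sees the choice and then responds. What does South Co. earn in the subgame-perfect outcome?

Work backward from South Co.'s decision.
- Uptown: BR = X, leader payoff 8.
- Downtown: BR = Z, leader payoff 11.
North Co.'s induced payoffs are 8, 11, so North Co. commits to Downtown. Subgame-perfect outcome: (Downtown, Z) with payoffs (11, 12).

12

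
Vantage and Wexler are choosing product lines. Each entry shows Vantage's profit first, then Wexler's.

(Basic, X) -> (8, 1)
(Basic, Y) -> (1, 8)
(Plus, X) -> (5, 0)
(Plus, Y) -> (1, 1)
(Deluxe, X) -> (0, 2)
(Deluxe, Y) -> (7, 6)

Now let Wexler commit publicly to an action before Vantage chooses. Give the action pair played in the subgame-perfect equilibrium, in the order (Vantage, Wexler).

(Deluxe, Y)

Vantage best-responds to each possible Wexler move:
- X → Vantage plays Basic (best of 8, 5, 0); Wexler gets 1.
- Y → Vantage plays Deluxe (best of 1, 1, 7); Wexler gets 6.
Wexler's induced payoffs are 1, 6, so Wexler commits to Y. Subgame-perfect outcome: (Deluxe, Y) with payoffs (7, 6).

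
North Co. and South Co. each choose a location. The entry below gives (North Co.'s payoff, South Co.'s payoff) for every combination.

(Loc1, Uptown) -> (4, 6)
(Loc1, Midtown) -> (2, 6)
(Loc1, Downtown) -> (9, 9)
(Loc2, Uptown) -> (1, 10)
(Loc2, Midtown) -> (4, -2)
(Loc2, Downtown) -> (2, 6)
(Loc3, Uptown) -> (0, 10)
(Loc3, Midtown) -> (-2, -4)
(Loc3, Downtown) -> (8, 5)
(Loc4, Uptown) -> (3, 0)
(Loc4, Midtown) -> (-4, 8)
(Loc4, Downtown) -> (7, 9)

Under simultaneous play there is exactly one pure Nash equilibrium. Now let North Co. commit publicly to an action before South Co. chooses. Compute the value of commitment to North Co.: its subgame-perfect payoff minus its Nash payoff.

0

South Co. best-responds to each possible North Co. move:
- Loc1: South Co. compares 6, 6, 9 and picks Downtown; North Co. would get 9.
- Loc2: South Co. compares 10, -2, 6 and picks Uptown; North Co. would get 1.
- Loc3: South Co. compares 10, -4, 5 and picks Uptown; North Co. would get 0.
- Loc4: South Co. compares 0, 8, 9 and picks Downtown; North Co. would get 7.
Among 9, 1, 0, 7, the best is 9 at Loc1. Subgame-perfect outcome: (Loc1, Downtown) with payoffs (9, 9).
Now find the simultaneous Nash equilibrium.
North Co.'s best replies: Uptown→Loc1; Midtown→Loc2; Downtown→Loc1.
South Co.'s best replies: Loc1→Downtown; Loc2→Uptown; Loc3→Uptown; Loc4→Downtown.
The unique mutual best reply is (Loc1, Downtown), giving (9, 9).
North Co.'s commitment gain: 9 − 9 = 0.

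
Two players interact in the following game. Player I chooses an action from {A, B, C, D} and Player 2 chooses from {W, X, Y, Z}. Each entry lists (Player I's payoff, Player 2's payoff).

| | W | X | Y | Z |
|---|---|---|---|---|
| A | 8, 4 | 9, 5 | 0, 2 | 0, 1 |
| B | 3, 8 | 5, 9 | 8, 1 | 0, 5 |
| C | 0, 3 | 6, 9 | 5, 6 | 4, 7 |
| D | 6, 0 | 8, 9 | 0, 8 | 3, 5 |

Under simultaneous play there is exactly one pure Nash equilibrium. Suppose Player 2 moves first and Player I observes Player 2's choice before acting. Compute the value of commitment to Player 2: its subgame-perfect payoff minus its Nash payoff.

2

Solve by backward induction (Player 2 leads).
- W: Player I compares 8, 3, 0, 6 and picks A; Player 2 would get 4.
- X: Player I compares 9, 5, 6, 8 and picks A; Player 2 would get 5.
- Y: Player I compares 0, 8, 5, 0 and picks B; Player 2 would get 1.
- Z: Player I compares 0, 0, 4, 3 and picks C; Player 2 would get 7.
Maximizing over 4, 5, 1, 7, Player 2 chooses Z. Subgame-perfect outcome: (C, Z) with payoffs (4, 7).
Now find the simultaneous Nash equilibrium.
Player I's best replies: W→A; X→A; Y→B; Z→C.
Player 2's best replies: A→X; B→X; C→X; D→X.
Only (A, X) has each player best-responding; Nash payoffs (9, 5).
Player 2's commitment gain: 7 − 5 = 2.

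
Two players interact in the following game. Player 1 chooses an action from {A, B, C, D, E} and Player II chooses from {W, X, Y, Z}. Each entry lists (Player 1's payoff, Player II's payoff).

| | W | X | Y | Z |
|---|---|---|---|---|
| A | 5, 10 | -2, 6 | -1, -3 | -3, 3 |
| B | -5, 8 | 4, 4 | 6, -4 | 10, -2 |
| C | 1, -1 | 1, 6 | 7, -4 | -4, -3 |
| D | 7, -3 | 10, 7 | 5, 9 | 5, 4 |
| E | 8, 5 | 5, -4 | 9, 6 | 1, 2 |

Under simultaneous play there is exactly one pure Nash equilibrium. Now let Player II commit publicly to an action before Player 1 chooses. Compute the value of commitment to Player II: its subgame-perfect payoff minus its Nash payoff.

Player 1 best-responds to each possible Player II move:
- W: Player 1 compares 5, -5, 1, 7, 8 and picks E; Player II would get 5.
- X: Player 1 compares -2, 4, 1, 10, 5 and picks D; Player II would get 7.
- Y: Player 1 compares -1, 6, 7, 5, 9 and picks E; Player II would get 6.
- Z: Player 1 compares -3, 10, -4, 5, 1 and picks B; Player II would get -2.
Maximizing over 5, 7, 6, -2, Player II chooses X. Subgame-perfect outcome: (D, X) with payoffs (10, 7).
Under simultaneous play:
Player 1's best replies: W→E; X→D; Y→E; Z→B.
Player II's best replies: A→W; B→W; C→X; D→Y; E→Y.
Only (E, Y) has each player best-responding; Nash payoffs (9, 6).
Player II's commitment gain: 7 − 6 = 1.

1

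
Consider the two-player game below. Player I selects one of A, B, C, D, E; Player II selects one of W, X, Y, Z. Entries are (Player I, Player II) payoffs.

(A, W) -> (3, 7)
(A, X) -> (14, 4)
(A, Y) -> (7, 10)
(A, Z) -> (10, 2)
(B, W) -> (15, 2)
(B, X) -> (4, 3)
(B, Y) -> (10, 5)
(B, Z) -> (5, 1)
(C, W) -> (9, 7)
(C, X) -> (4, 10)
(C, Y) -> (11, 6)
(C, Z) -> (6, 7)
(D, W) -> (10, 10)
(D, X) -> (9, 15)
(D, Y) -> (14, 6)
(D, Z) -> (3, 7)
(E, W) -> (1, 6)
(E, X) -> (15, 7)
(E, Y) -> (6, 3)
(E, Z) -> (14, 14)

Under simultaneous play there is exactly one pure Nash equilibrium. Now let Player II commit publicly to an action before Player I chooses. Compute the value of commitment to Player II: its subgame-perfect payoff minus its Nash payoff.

0

Backward induction with Player II moving first.
- W → Player I plays B (best of 3, 15, 9, 10, 1); Player II gets 2.
- X → Player I plays E (best of 14, 4, 4, 9, 15); Player II gets 7.
- Y → Player I plays D (best of 7, 10, 11, 14, 6); Player II gets 6.
- Z → Player I plays E (best of 10, 5, 6, 3, 14); Player II gets 14.
Among 2, 7, 6, 14, the best is 14 at Z. Subgame-perfect outcome: (E, Z) with payoffs (14, 14).
For the simultaneous game, intersect best replies.
Player I's best replies: W→B; X→E; Y→D; Z→E.
Player II's best replies: A→Y; B→Y; C→X; D→X; E→Z.
The unique mutual best reply is (E, Z), giving (14, 14).
Player II's commitment gain: 14 − 14 = 0.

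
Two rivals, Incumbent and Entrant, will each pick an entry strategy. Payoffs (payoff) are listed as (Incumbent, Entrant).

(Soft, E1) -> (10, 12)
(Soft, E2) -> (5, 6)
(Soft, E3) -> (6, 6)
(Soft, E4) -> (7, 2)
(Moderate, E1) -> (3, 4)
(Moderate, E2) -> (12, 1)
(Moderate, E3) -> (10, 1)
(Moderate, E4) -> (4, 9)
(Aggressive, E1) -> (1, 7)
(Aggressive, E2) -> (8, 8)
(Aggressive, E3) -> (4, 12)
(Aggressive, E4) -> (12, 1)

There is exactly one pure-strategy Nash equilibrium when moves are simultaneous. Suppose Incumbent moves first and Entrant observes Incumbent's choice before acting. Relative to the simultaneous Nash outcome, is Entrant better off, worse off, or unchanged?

unchanged

Backward induction with Incumbent moving first.
- Soft: BR = E1, leader payoff 10.
- Moderate: BR = E4, leader payoff 4.
- Aggressive: BR = E3, leader payoff 4.
Among 10, 4, 4, the best is 10 at Soft. Subgame-perfect outcome: (Soft, E1) with payoffs (10, 12).
Under simultaneous play:
Incumbent's best replies: E1→Soft; E2→Moderate; E3→Moderate; E4→Aggressive.
Entrant's best replies: Soft→E1; Moderate→E4; Aggressive→E3.
Only (Soft, E1) has each player best-responding; Nash payoffs (10, 12).
Entrant earns 12 sequentially versus 12 at the Nash outcome: unchanged.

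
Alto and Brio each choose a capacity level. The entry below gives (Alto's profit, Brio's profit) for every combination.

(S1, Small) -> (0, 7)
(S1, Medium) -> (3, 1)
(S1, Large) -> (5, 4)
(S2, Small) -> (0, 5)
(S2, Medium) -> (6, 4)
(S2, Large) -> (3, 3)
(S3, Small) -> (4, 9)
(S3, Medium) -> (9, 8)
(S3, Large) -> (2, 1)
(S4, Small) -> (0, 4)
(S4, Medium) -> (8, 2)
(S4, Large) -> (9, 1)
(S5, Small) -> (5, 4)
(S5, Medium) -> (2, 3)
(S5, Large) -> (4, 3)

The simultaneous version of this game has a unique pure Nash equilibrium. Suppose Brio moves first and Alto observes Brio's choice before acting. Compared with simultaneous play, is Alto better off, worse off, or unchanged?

Alto best-responds to each possible Brio move:
- Small: BR = S5, leader payoff 4.
- Medium: BR = S3, leader payoff 8.
- Large: BR = S4, leader payoff 1.
Brio's induced payoffs are 4, 8, 1, so Brio commits to Medium. Subgame-perfect outcome: (S3, Medium) with payoffs (9, 8).
Under simultaneous play:
Alto's best replies: Small→S5; Medium→S3; Large→S4.
Brio's best replies: S1→Small; S2→Small; S3→Small; S4→Small; S5→Small.
The unique mutual best reply is (S5, Small), giving (5, 4).
Alto earns 9 sequentially versus 5 at the Nash outcome: better off.

better off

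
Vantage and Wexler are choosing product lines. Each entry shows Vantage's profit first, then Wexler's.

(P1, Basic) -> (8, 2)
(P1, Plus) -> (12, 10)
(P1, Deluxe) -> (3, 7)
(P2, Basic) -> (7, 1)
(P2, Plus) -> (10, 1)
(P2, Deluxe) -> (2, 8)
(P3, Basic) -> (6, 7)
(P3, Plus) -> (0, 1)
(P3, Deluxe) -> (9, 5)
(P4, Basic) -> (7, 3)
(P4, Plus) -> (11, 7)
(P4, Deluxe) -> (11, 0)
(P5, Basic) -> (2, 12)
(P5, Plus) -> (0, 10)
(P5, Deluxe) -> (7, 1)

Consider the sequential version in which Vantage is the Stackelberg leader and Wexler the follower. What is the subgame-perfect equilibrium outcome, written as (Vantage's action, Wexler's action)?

Solve by backward induction (Vantage leads).
- P1 → Wexler plays Plus (best of 2, 10, 7); Vantage gets 12.
- P2 → Wexler plays Deluxe (best of 1, 1, 8); Vantage gets 2.
- P3 → Wexler plays Basic (best of 7, 1, 5); Vantage gets 6.
- P4 → Wexler plays Plus (best of 3, 7, 0); Vantage gets 11.
- P5 → Wexler plays Basic (best of 12, 10, 1); Vantage gets 2.
Vantage's induced payoffs are 12, 2, 6, 11, 2, so Vantage commits to P1. Subgame-perfect outcome: (P1, Plus) with payoffs (12, 10).

(P1, Plus)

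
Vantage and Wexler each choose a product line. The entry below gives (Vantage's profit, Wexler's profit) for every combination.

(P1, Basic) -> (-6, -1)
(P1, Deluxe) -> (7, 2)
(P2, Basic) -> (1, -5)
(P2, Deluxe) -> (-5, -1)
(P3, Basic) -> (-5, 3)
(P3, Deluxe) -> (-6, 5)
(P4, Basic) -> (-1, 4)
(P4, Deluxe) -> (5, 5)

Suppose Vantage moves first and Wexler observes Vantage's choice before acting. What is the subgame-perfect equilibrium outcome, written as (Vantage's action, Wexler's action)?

(P1, Deluxe)

Solve by backward induction (Vantage leads).
- P1 → Wexler plays Deluxe (best of -1, 2); Vantage gets 7.
- P2 → Wexler plays Deluxe (best of -5, -1); Vantage gets -5.
- P3 → Wexler plays Deluxe (best of 3, 5); Vantage gets -6.
- P4 → Wexler plays Deluxe (best of 4, 5); Vantage gets 5.
Among 7, -5, -6, 5, the best is 7 at P1. Subgame-perfect outcome: (P1, Deluxe) with payoffs (7, 2).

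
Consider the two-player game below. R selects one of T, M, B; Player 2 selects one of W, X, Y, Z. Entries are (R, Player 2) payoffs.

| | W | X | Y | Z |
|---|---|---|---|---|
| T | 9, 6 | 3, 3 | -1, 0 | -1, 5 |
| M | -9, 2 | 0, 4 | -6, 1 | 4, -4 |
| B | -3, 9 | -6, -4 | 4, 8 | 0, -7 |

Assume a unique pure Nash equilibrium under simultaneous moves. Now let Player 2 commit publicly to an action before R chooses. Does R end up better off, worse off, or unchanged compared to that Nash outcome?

worse off

R best-responds to each possible Player 2 move:
- W → R plays T (best of 9, -9, -3); Player 2 gets 6.
- X → R plays T (best of 3, 0, -6); Player 2 gets 3.
- Y → R plays B (best of -1, -6, 4); Player 2 gets 8.
- Z → R plays M (best of -1, 4, 0); Player 2 gets -4.
Player 2's induced payoffs are 6, 3, 8, -4, so Player 2 commits to Y. Subgame-perfect outcome: (B, Y) with payoffs (4, 8).
Now find the simultaneous Nash equilibrium.
R's best replies: W→T; X→T; Y→B; Z→M.
Player 2's best replies: T→W; M→X; B→W.
The unique mutual best reply is (T, W), giving (9, 6).
R earns 4 sequentially versus 9 at the Nash outcome: worse off.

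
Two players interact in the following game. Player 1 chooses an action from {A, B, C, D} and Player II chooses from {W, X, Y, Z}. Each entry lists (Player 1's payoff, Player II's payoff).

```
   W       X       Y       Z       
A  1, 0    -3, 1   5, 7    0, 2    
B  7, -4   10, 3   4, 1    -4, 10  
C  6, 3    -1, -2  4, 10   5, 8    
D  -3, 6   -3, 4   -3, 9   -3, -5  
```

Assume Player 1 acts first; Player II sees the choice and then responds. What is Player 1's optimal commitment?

Solve by backward induction (Player 1 leads).
- A: BR = Y, leader payoff 5.
- B: BR = Z, leader payoff -4.
- C: BR = Y, leader payoff 4.
- D: BR = Y, leader payoff -3.
Player 1's induced payoffs are 5, -4, 4, -3, so Player 1 commits to A. Subgame-perfect outcome: (A, Y) with payoffs (5, 7).

A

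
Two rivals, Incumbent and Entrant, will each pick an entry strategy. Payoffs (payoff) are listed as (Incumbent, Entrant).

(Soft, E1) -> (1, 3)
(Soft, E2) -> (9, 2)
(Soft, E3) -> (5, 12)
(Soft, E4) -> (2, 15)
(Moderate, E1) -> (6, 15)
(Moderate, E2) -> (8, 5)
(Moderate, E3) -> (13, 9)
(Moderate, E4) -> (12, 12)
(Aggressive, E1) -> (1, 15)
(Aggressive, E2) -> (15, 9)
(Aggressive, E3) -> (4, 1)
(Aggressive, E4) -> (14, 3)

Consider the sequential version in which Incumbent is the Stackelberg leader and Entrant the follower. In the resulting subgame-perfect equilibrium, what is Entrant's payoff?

15

Solve by backward induction (Incumbent leads).
- Soft → Entrant plays E4 (best of 3, 2, 12, 15); Incumbent gets 2.
- Moderate → Entrant plays E1 (best of 15, 5, 9, 12); Incumbent gets 6.
- Aggressive → Entrant plays E1 (best of 15, 9, 1, 3); Incumbent gets 1.
Among 2, 6, 1, the best is 6 at Moderate. Subgame-perfect outcome: (Moderate, E1) with payoffs (6, 15).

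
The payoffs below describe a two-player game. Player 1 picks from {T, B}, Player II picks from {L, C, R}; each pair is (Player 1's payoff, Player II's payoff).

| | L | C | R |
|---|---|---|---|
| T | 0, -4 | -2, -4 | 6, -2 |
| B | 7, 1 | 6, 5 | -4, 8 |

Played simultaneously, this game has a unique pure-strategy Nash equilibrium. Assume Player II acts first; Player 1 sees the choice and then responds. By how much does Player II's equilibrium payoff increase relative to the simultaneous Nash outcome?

7

Work backward from Player 1's decision.
- L: Player 1 compares 0, 7 and picks B; Player II would get 1.
- C: Player 1 compares -2, 6 and picks B; Player II would get 5.
- R: Player 1 compares 6, -4 and picks T; Player II would get -2.
Among 1, 5, -2, the best is 5 at C. Subgame-perfect outcome: (B, C) with payoffs (6, 5).
For the simultaneous game, intersect best replies.
Player 1's best replies: L→B; C→B; R→T.
Player II's best replies: T→R; B→R.
Only (T, R) has each player best-responding; Nash payoffs (6, -2).
Player II's commitment gain: 5 − -2 = 7.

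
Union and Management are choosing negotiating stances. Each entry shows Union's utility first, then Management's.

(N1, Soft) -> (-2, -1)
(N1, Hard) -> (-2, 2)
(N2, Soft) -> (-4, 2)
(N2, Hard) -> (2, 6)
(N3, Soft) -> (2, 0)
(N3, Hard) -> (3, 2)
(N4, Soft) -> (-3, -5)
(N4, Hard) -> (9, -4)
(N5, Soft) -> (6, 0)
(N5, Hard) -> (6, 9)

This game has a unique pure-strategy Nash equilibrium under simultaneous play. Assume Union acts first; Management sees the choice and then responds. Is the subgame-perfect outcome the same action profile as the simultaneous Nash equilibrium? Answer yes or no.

yes

Solve by backward induction (Union leads).
- N1 → Management plays Hard (best of -1, 2); Union gets -2.
- N2 → Management plays Hard (best of 2, 6); Union gets 2.
- N3 → Management plays Hard (best of 0, 2); Union gets 3.
- N4 → Management plays Hard (best of -5, -4); Union gets 9.
- N5 → Management plays Hard (best of 0, 9); Union gets 6.
Union's induced payoffs are -2, 2, 3, 9, 6, so Union commits to N4. Subgame-perfect outcome: (N4, Hard) with payoffs (9, -4).
For the simultaneous game, intersect best replies.
Union's best replies: Soft→N5; Hard→N4.
Management's best replies: N1→Hard; N2→Hard; N3→Hard; N4→Hard; N5→Hard.
Only (N4, Hard) has each player best-responding; Nash payoffs (9, -4).
Sequential outcome (N4, Hard) coincides with the Nash profile (N4, Hard).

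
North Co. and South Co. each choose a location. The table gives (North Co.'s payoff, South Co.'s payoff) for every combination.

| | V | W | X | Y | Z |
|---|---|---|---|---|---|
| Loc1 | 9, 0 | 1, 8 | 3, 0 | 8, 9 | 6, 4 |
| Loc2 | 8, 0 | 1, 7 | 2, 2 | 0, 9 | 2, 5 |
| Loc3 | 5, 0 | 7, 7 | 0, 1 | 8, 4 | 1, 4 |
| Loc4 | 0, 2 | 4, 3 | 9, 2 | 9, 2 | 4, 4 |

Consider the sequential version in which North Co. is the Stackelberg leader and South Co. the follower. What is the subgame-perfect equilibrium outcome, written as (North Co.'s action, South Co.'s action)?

(Loc1, Y)

Backward induction with North Co. moving first.
- Loc1 → South Co. plays Y (best of 0, 8, 0, 9, 4); North Co. gets 8.
- Loc2 → South Co. plays Y (best of 0, 7, 2, 9, 5); North Co. gets 0.
- Loc3 → South Co. plays W (best of 0, 7, 1, 4, 4); North Co. gets 7.
- Loc4 → South Co. plays Z (best of 2, 3, 2, 2, 4); North Co. gets 4.
Maximizing over 8, 0, 7, 4, North Co. chooses Loc1. Subgame-perfect outcome: (Loc1, Y) with payoffs (8, 9).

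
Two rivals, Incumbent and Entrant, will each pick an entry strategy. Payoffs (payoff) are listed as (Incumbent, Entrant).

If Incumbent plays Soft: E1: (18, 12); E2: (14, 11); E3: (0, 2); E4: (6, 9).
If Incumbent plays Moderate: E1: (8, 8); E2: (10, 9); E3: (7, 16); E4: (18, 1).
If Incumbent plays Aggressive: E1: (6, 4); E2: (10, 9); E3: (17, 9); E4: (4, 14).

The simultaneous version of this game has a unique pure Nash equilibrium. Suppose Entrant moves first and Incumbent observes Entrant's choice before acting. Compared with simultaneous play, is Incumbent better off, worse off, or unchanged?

unchanged

Incumbent best-responds to each possible Entrant move:
- E1: Incumbent compares 18, 8, 6 and picks Soft; Entrant would get 12.
- E2: Incumbent compares 14, 10, 10 and picks Soft; Entrant would get 11.
- E3: Incumbent compares 0, 7, 17 and picks Aggressive; Entrant would get 9.
- E4: Incumbent compares 6, 18, 4 and picks Moderate; Entrant would get 1.
Maximizing over 12, 11, 9, 1, Entrant chooses E1. Subgame-perfect outcome: (Soft, E1) with payoffs (18, 12).
Under simultaneous play:
Incumbent's best replies: E1→Soft; E2→Soft; E3→Aggressive; E4→Moderate.
Entrant's best replies: Soft→E1; Moderate→E3; Aggressive→E4.
Only (Soft, E1) has each player best-responding; Nash payoffs (18, 12).
Incumbent earns 18 sequentially versus 18 at the Nash outcome: unchanged.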